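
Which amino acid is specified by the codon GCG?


Standard genetic code lookup.
Codon GCG -> Ala

Ala


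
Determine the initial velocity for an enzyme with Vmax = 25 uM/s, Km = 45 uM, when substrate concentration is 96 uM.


v = Vmax * [S] / (Km + [S])
v = 25 * 96 / (45 + 96)
v = 17.0213 uM/s

17.0213 uM/s


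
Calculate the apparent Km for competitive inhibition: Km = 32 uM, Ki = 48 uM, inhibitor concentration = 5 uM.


Km_app = Km * (1 + [I]/Ki)
Km_app = 32 * (1 + 5/48)
Km_app = 35.3333 uM

35.3333 uM


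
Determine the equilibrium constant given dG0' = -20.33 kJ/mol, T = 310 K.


Keq = exp(-dG0 * 1000 / (R * T))
Keq = exp(-(-20.33) * 1000 / (8.314 * 310))
Keq = 2665.0485

2665.0485


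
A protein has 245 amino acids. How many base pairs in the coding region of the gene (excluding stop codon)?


Each amino acid = 1 codon = 3 bp
bp = 245 * 3 = 735 bp

735 bp


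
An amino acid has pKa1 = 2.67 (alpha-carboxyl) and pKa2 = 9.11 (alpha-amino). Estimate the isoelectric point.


pI = (pKa1 + pKa2) / 2
pI = (2.67 + 9.11) / 2
pI = 5.89

5.89


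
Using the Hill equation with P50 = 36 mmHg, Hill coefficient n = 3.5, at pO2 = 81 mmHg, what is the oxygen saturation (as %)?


Y = pO2^n / (P50^n + pO2^n)
Y = 81^3.5 / (36^3.5 + 81^3.5)
Y = 94.47%

94.47%


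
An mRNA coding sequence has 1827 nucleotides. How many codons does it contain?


codons = nucleotides / 3
codons = 1827 / 3 = 609

609


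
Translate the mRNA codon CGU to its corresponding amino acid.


Standard genetic code lookup.
Codon CGU -> Arg

Arg


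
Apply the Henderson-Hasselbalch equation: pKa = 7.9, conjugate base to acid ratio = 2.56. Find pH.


pH = pKa + log10([A-]/[HA])
pH = 7.9 + log10(2.56)
pH = 8.3082

8.3082


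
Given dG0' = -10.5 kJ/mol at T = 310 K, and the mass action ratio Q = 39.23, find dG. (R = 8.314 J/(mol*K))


dG = dG0' + RT * ln(Q) / 1000
dG = -10.5 + 8.314 * 310 * ln(39.23) / 1000
dG = -1.0426 kJ/mol

-1.0426 kJ/mol


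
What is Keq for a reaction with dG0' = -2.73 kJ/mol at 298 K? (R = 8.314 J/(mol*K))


Keq = exp(-dG0 * 1000 / (R * T))
Keq = exp(-(-2.73) * 1000 / (8.314 * 298))
Keq = 3.0098

3.0098


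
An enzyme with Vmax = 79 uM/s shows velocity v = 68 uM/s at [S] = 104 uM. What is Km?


Km = [S] * (Vmax - v) / v
Km = 104 * (79 - 68) / 68
Km = 16.8235 uM

16.8235 uM


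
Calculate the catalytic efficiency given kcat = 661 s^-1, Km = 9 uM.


Catalytic efficiency = kcat / Km
= 661 / 9
= 73.4444 uM^-1*s^-1

73.4444 uM^-1*s^-1


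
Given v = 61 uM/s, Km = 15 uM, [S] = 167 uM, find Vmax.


Vmax = v * (Km + [S]) / [S]
Vmax = 61 * (15 + 167) / 167
Vmax = 66.479 uM/s

66.479 uM/s


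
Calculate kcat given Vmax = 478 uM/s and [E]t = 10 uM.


kcat = Vmax / [E]t
kcat = 478 / 10
kcat = 47.8 s^-1

47.8 s^-1


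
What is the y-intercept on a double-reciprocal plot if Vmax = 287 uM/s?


y-intercept = 1/Vmax
= 1/287
= 0.0035 s/uM

0.0035 s/uM


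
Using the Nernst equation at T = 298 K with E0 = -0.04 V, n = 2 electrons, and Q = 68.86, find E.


E = E0 - (RT/nF) * ln(Q)
E = -0.04 - (8.314 * 298 / (2 * 96485)) * ln(68.86)
E = -0.0943 V

-0.0943 V


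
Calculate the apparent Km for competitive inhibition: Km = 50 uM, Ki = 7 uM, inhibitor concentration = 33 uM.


Km_app = Km * (1 + [I]/Ki)
Km_app = 50 * (1 + 33/7)
Km_app = 285.7143 uM

285.7143 uM


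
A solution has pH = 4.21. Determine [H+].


[H+] = 10^(-pH)
[H+] = 10^(-4.21)
[H+] = 6.166e-05 M

6.166e-05 M


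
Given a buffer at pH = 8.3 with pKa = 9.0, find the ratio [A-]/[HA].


[A-]/[HA] = 10^(pH - pKa)
= 10^(8.3 - 9.0)
= 0.1995

0.1995


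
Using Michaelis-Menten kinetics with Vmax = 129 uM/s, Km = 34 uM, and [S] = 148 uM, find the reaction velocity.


v = Vmax * [S] / (Km + [S])
v = 129 * 148 / (34 + 148)
v = 104.9011 uM/s

104.9011 uM/s


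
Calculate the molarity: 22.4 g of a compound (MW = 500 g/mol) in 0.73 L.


C = (mass / MW) / volume
C = (22.4 / 500) / 0.73
C = 0.0614 M

0.0614 M


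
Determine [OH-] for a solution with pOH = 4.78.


[OH-] = 10^(-pOH)
[OH-] = 10^(-4.78)
[OH-] = 1.660e-05 M

1.660e-05 M


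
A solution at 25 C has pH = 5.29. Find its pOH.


pOH = 14 - pH
pOH = 14 - 5.29
pOH = 8.71

8.71


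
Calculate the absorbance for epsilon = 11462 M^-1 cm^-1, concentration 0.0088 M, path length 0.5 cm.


A = epsilon * c * l
A = 11462 * 0.0088 * 0.5
A = 50.4328

50.4328


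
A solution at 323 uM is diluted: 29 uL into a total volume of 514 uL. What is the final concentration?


C2 = C1 * V1 / V2
C2 = 323 * 29 / 514
C2 = 18.2237 uM

18.2237 uM


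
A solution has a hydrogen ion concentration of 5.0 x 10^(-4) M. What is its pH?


pH = -log10([H+])
pH = -log10(5.0 x 10^(-4))
pH = 3.301

3.301


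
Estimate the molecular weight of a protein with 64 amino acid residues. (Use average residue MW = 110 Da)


MW = n_residues * 110 Da
MW = 64 * 110
MW = 7040 Da

7040 Da


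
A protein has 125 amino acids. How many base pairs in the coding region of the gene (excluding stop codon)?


Each amino acid = 1 codon = 3 bp
bp = 125 * 3 = 375 bp

375 bp


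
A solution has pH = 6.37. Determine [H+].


[H+] = 10^(-pH)
[H+] = 10^(-6.37)
[H+] = 4.266e-07 M

4.266e-07 M


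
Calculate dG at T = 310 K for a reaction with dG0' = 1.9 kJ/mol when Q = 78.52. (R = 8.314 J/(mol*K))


dG = dG0' + RT * ln(Q) / 1000
dG = 1.9 + 8.314 * 310 * ln(78.52) / 1000
dG = 13.1458 kJ/mol

13.1458 kJ/mol


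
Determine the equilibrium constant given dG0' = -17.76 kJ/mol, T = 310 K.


Keq = exp(-dG0 * 1000 / (R * T))
Keq = exp(-(-17.76) * 1000 / (8.314 * 310))
Keq = 983.2127

983.2127


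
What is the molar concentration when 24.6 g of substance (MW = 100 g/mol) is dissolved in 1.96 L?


C = (mass / MW) / volume
C = (24.6 / 100) / 1.96
C = 0.1255 M

0.1255 M


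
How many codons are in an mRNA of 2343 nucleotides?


codons = nucleotides / 3
codons = 2343 / 3 = 781

781


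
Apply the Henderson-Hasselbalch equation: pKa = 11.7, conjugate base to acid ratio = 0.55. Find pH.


pH = pKa + log10([A-]/[HA])
pH = 11.7 + log10(0.55)
pH = 11.4404

11.4404


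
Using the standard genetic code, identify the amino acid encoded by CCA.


Standard genetic code lookup.
Codon CCA -> Pro

Pro


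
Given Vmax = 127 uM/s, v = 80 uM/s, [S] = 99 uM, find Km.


Km = [S] * (Vmax - v) / v
Km = 99 * (127 - 80) / 80
Km = 58.1625 uM

58.1625 uM


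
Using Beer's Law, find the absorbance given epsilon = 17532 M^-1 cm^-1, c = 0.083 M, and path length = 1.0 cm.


A = epsilon * c * l
A = 17532 * 0.083 * 1.0
A = 1455.156

1455.156


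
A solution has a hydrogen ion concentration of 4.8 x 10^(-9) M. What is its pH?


pH = -log10([H+])
pH = -log10(4.8 x 10^(-9))
pH = 8.3188

8.3188


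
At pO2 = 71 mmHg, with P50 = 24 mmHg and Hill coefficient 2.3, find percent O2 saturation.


Y = pO2^n / (P50^n + pO2^n)
Y = 71^2.3 / (24^2.3 + 71^2.3)
Y = 92.38%

92.38%


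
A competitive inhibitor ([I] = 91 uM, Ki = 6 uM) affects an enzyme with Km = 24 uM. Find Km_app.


Km_app = Km * (1 + [I]/Ki)
Km_app = 24 * (1 + 91/6)
Km_app = 388.0 uM

388.0 uM


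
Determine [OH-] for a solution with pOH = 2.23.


[OH-] = 10^(-pOH)
[OH-] = 10^(-2.23)
[OH-] = 0.0059 M

0.0059 M


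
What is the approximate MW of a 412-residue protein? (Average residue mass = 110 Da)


MW = n_residues * 110 Da
MW = 412 * 110
MW = 45320 Da

45320 Da


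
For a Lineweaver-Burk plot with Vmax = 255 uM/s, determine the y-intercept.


y-intercept = 1/Vmax
= 1/255
= 0.0039 s/uM

0.0039 s/uM


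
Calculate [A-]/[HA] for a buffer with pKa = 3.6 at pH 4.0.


[A-]/[HA] = 10^(pH - pKa)
= 10^(4.0 - 3.6)
= 2.5119

2.5119


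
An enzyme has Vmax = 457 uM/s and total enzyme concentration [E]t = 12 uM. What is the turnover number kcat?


kcat = Vmax / [E]t
kcat = 457 / 12
kcat = 38.0833 s^-1

38.0833 s^-1


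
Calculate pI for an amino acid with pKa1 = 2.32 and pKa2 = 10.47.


pI = (pKa1 + pKa2) / 2
pI = (2.32 + 10.47) / 2
pI = 6.395

6.395


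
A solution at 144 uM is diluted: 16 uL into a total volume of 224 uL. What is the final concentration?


C2 = C1 * V1 / V2
C2 = 144 * 16 / 224
C2 = 10.2857 uM

10.2857 uM


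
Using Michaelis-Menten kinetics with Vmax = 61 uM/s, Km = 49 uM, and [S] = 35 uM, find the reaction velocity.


v = Vmax * [S] / (Km + [S])
v = 61 * 35 / (49 + 35)
v = 25.4167 uM/s

25.4167 uM/s


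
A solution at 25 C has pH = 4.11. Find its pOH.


pOH = 14 - pH
pOH = 14 - 4.11
pOH = 9.89

9.89


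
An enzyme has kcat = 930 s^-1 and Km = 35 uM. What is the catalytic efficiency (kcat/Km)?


Catalytic efficiency = kcat / Km
= 930 / 35
= 26.5714 uM^-1*s^-1

26.5714 uM^-1*s^-1


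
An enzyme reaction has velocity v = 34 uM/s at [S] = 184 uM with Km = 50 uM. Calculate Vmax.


Vmax = v * (Km + [S]) / [S]
Vmax = 34 * (50 + 184) / 184
Vmax = 43.2391 uM/s

43.2391 uM/s


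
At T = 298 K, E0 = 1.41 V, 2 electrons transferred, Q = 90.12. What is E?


E = E0 - (RT/nF) * ln(Q)
E = 1.41 - (8.314 * 298 / (2 * 96485)) * ln(90.12)
E = 1.3522 V

1.3522 V


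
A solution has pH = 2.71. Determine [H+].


[H+] = 10^(-pH)
[H+] = 10^(-2.71)
[H+] = 0.0019 M

0.0019 M


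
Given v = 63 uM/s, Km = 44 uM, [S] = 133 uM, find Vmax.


Vmax = v * (Km + [S]) / [S]
Vmax = 63 * (44 + 133) / 133
Vmax = 83.8421 uM/s

83.8421 uM/s


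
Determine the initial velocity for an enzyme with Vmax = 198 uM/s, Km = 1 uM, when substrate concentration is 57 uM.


v = Vmax * [S] / (Km + [S])
v = 198 * 57 / (1 + 57)
v = 194.5862 uM/s

194.5862 uM/s


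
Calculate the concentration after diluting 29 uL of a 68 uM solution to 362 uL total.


C2 = C1 * V1 / V2
C2 = 68 * 29 / 362
C2 = 5.4475 uM

5.4475 uM


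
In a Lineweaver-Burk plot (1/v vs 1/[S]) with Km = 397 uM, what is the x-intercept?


x-intercept = -1/Km
= -1/397
= -0.0025 1/uM

-0.0025 1/uM


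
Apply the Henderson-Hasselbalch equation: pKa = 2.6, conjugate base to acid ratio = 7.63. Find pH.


pH = pKa + log10([A-]/[HA])
pH = 2.6 + log10(7.63)
pH = 3.4825

3.4825


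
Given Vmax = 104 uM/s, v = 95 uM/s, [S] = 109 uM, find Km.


Km = [S] * (Vmax - v) / v
Km = 109 * (104 - 95) / 95
Km = 10.3263 uM

10.3263 uM


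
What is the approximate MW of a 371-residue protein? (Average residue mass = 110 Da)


MW = n_residues * 110 Da
MW = 371 * 110
MW = 40810 Da

40810 Da


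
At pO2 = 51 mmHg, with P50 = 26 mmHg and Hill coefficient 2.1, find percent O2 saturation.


Y = pO2^n / (P50^n + pO2^n)
Y = 51^2.1 / (26^2.1 + 51^2.1)
Y = 80.45%

80.45%


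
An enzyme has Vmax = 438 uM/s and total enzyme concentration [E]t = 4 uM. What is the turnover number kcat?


kcat = Vmax / [E]t
kcat = 438 / 4
kcat = 109.5 s^-1

109.5 s^-1


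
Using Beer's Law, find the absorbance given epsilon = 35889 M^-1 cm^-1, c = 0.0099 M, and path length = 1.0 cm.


A = epsilon * c * l
A = 35889 * 0.0099 * 1.0
A = 355.3011

355.3011


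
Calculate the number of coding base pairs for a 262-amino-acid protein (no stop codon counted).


Each amino acid = 1 codon = 3 bp
bp = 262 * 3 = 786 bp

786 bp


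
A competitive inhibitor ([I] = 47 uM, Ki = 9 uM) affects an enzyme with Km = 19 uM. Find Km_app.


Km_app = Km * (1 + [I]/Ki)
Km_app = 19 * (1 + 47/9)
Km_app = 118.2222 uM

118.2222 uM


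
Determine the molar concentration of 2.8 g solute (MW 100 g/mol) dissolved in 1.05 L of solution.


C = (mass / MW) / volume
C = (2.8 / 100) / 1.05
C = 0.0267 M

0.0267 M


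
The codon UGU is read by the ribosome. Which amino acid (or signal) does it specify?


Standard genetic code lookup.
Codon UGU -> Cys

Cys


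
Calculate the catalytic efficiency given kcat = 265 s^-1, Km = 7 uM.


Catalytic efficiency = kcat / Km
= 265 / 7
= 37.8571 uM^-1*s^-1

37.8571 uM^-1*s^-1


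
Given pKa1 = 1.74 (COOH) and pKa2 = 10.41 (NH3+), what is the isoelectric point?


pI = (pKa1 + pKa2) / 2
pI = (1.74 + 10.41) / 2
pI = 6.075

6.075


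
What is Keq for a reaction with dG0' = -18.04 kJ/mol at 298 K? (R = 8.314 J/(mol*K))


Keq = exp(-dG0 * 1000 / (R * T))
Keq = exp(-(-18.04) * 1000 / (8.314 * 298))
Keq = 1452.9078

1452.9078


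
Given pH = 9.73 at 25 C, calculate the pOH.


pOH = 14 - pH
pOH = 14 - 9.73
pOH = 4.27

4.27


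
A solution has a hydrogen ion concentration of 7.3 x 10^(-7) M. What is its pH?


pH = -log10([H+])
pH = -log10(7.3 x 10^(-7))
pH = 6.1367

6.1367


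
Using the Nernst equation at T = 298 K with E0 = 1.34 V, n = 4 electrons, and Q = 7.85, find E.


E = E0 - (RT/nF) * ln(Q)
E = 1.34 - (8.314 * 298 / (4 * 96485)) * ln(7.85)
E = 1.3268 V

1.3268 V


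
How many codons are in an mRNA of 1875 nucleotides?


codons = nucleotides / 3
codons = 1875 / 3 = 625

625


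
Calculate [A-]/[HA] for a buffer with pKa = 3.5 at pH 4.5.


[A-]/[HA] = 10^(pH - pKa)
= 10^(4.5 - 3.5)
= 10.0

10.0


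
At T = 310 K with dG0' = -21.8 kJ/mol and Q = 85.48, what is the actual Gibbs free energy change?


dG = dG0' + RT * ln(Q) / 1000
dG = -21.8 + 8.314 * 310 * ln(85.48) / 1000
dG = -10.3353 kJ/mol

-10.3353 kJ/mol


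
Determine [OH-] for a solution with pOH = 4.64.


[OH-] = 10^(-pOH)
[OH-] = 10^(-4.64)
[OH-] = 2.291e-05 M

2.291e-05 M


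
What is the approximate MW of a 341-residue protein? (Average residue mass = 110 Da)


MW = n_residues * 110 Da
MW = 341 * 110
MW = 37510 Da

37510 Da


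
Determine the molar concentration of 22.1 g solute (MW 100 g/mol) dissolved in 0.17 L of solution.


C = (mass / MW) / volume
C = (22.1 / 100) / 0.17
C = 1.3 M

1.3 M


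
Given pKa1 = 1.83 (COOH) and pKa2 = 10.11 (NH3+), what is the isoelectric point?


pI = (pKa1 + pKa2) / 2
pI = (1.83 + 10.11) / 2
pI = 5.97

5.97


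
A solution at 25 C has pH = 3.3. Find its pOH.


pOH = 14 - pH
pOH = 14 - 3.3
pOH = 10.7

10.7


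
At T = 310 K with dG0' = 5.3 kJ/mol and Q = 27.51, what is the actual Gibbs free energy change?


dG = dG0' + RT * ln(Q) / 1000
dG = 5.3 + 8.314 * 310 * ln(27.51) / 1000
dG = 13.8427 kJ/mol

13.8427 kJ/mol


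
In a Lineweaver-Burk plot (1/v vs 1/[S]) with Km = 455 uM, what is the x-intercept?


x-intercept = -1/Km
= -1/455
= -0.0022 1/uM

-0.0022 1/uM


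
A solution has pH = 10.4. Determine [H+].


[H+] = 10^(-pH)
[H+] = 10^(-10.4)
[H+] = 3.981e-11 M

3.981e-11 M


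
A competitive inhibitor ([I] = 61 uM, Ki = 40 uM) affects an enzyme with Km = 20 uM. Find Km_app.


Km_app = Km * (1 + [I]/Ki)
Km_app = 20 * (1 + 61/40)
Km_app = 50.5 uM

50.5 uM


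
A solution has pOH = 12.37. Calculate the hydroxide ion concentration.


[OH-] = 10^(-pOH)
[OH-] = 10^(-12.37)
[OH-] = 4.266e-13 M

4.266e-13 M


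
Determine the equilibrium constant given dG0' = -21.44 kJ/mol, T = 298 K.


Keq = exp(-dG0 * 1000 / (R * T))
Keq = exp(-(-21.44) * 1000 / (8.314 * 298))
Keq = 5730.9322

5730.9322


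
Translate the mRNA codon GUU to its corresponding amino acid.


Standard genetic code lookup.
Codon GUU -> Val

Val


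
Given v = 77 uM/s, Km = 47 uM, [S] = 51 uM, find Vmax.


Vmax = v * (Km + [S]) / [S]
Vmax = 77 * (47 + 51) / 51
Vmax = 147.9608 uM/s

147.9608 uM/s


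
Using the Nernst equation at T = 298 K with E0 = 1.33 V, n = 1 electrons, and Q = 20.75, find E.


E = E0 - (RT/nF) * ln(Q)
E = 1.33 - (8.314 * 298 / (1 * 96485)) * ln(20.75)
E = 1.2521 V

1.2521 V


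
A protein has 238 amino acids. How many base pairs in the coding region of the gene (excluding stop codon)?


Each amino acid = 1 codon = 3 bp
bp = 238 * 3 = 714 bp

714 bp


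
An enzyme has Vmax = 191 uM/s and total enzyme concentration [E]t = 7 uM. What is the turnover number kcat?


kcat = Vmax / [E]t
kcat = 191 / 7
kcat = 27.2857 s^-1

27.2857 s^-1


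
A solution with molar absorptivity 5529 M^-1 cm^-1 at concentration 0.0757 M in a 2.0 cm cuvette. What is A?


A = epsilon * c * l
A = 5529 * 0.0757 * 2.0
A = 837.0906

837.0906


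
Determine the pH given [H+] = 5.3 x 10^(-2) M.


pH = -log10([H+])
pH = -log10(5.3 x 10^(-2))
pH = 1.2757

1.2757


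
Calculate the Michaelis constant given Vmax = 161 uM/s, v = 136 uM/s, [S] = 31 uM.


Km = [S] * (Vmax - v) / v
Km = 31 * (161 - 136) / 136
Km = 5.6985 uM

5.6985 uM


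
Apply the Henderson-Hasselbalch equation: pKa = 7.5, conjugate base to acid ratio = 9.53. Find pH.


pH = pKa + log10([A-]/[HA])
pH = 7.5 + log10(9.53)
pH = 8.4791

8.4791


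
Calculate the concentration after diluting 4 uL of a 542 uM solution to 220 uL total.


C2 = C1 * V1 / V2
C2 = 542 * 4 / 220
C2 = 9.8545 uM

9.8545 uM


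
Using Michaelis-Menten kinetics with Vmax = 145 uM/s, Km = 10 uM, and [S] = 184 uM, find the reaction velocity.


v = Vmax * [S] / (Km + [S])
v = 145 * 184 / (10 + 184)
v = 137.5258 uM/s

137.5258 uM/s


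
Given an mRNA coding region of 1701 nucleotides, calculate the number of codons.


codons = nucleotides / 3
codons = 1701 / 3 = 567

567


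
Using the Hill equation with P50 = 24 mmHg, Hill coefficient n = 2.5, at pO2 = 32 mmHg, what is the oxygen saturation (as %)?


Y = pO2^n / (P50^n + pO2^n)
Y = 32^2.5 / (24^2.5 + 32^2.5)
Y = 67.24%

67.24%


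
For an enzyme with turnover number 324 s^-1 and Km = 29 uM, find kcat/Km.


Catalytic efficiency = kcat / Km
= 324 / 29
= 11.1724 uM^-1*s^-1

11.1724 uM^-1*s^-1


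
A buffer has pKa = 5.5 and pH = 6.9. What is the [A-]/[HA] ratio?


[A-]/[HA] = 10^(pH - pKa)
= 10^(6.9 - 5.5)
= 25.1189

25.1189


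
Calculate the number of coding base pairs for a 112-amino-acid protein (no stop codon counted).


Each amino acid = 1 codon = 3 bp
bp = 112 * 3 = 336 bp

336 bp


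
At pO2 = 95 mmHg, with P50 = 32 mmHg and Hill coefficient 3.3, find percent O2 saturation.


Y = pO2^n / (P50^n + pO2^n)
Y = 95^3.3 / (32^3.3 + 95^3.3)
Y = 97.32%

97.32%


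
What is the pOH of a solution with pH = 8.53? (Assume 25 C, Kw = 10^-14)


pOH = 14 - pH
pOH = 14 - 8.53
pOH = 5.47

5.47


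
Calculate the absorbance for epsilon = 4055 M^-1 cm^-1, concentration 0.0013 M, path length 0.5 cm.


A = epsilon * c * l
A = 4055 * 0.0013 * 0.5
A = 2.6357

2.6357


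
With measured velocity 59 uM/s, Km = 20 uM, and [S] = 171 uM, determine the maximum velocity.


Vmax = v * (Km + [S]) / [S]
Vmax = 59 * (20 + 171) / 171
Vmax = 65.9006 uM/s

65.9006 uM/s


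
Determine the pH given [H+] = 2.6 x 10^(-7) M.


pH = -log10([H+])
pH = -log10(2.6 x 10^(-7))
pH = 6.585

6.585


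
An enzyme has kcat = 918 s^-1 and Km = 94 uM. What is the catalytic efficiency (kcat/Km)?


Catalytic efficiency = kcat / Km
= 918 / 94
= 9.766 uM^-1*s^-1

9.766 uM^-1*s^-1


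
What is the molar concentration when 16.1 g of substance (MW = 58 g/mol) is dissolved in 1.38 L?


C = (mass / MW) / volume
C = (16.1 / 58) / 1.38
C = 0.2011 M

0.2011 M


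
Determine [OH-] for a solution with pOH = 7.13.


[OH-] = 10^(-pOH)
[OH-] = 10^(-7.13)
[OH-] = 7.413e-08 M

7.413e-08 M


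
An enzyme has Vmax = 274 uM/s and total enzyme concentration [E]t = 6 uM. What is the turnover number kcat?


kcat = Vmax / [E]t
kcat = 274 / 6
kcat = 45.6667 s^-1

45.6667 s^-1


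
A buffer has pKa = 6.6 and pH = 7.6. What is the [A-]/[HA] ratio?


[A-]/[HA] = 10^(pH - pKa)
= 10^(7.6 - 6.6)
= 10.0

10.0


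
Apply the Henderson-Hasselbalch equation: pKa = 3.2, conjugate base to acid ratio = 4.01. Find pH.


pH = pKa + log10([A-]/[HA])
pH = 3.2 + log10(4.01)
pH = 3.8031

3.8031


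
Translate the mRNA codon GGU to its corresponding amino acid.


Standard genetic code lookup.
Codon GGU -> Gly

Gly


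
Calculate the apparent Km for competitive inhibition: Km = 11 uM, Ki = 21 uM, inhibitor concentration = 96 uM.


Km_app = Km * (1 + [I]/Ki)
Km_app = 11 * (1 + 96/21)
Km_app = 61.2857 uM

61.2857 uM


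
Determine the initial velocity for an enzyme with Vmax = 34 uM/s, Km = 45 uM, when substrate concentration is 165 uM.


v = Vmax * [S] / (Km + [S])
v = 34 * 165 / (45 + 165)
v = 26.7143 uM/s

26.7143 uM/s


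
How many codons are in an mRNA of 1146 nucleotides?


codons = nucleotides / 3
codons = 1146 / 3 = 382

382


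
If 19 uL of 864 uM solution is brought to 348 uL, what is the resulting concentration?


C2 = C1 * V1 / V2
C2 = 864 * 19 / 348
C2 = 47.1724 uM

47.1724 uM


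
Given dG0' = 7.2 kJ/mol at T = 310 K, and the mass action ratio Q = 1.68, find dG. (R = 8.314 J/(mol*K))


dG = dG0' + RT * ln(Q) / 1000
dG = 7.2 + 8.314 * 310 * ln(1.68) / 1000
dG = 8.5371 kJ/mol

8.5371 kJ/mol


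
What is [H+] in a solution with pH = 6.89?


[H+] = 10^(-pH)
[H+] = 10^(-6.89)
[H+] = 1.288e-07 M

1.288e-07 M


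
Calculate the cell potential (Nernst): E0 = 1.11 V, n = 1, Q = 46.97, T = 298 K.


E = E0 - (RT/nF) * ln(Q)
E = 1.11 - (8.314 * 298 / (1 * 96485)) * ln(46.97)
E = 1.0112 V

1.0112 V


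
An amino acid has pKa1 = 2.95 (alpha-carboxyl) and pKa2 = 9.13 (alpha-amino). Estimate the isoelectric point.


pI = (pKa1 + pKa2) / 2
pI = (2.95 + 9.13) / 2
pI = 6.04

6.04


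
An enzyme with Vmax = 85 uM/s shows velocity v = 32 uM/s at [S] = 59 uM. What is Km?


Km = [S] * (Vmax - v) / v
Km = 59 * (85 - 32) / 32
Km = 97.7188 uM

97.7188 uM


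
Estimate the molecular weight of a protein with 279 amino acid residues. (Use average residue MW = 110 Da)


MW = n_residues * 110 Da
MW = 279 * 110
MW = 30690 Da

30690 Da


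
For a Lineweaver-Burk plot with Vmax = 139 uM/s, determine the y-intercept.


y-intercept = 1/Vmax
= 1/139
= 0.0072 s/uM

0.0072 s/uM


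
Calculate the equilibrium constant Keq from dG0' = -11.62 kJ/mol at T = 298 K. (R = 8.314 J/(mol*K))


Keq = exp(-dG0 * 1000 / (R * T))
Keq = exp(-(-11.62) * 1000 / (8.314 * 298))
Keq = 108.8614

108.8614


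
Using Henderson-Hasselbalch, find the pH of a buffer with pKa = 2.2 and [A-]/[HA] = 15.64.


pH = pKa + log10([A-]/[HA])
pH = 2.2 + log10(15.64)
pH = 3.3942

3.3942


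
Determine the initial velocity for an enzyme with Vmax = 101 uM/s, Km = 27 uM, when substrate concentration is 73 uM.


v = Vmax * [S] / (Km + [S])
v = 101 * 73 / (27 + 73)
v = 73.73 uM/s

73.73 uM/s


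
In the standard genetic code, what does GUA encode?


Standard genetic code lookup.
Codon GUA -> Val

Val


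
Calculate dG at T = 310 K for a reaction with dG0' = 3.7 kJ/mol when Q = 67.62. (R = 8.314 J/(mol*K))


dG = dG0' + RT * ln(Q) / 1000
dG = 3.7 + 8.314 * 310 * ln(67.62) / 1000
dG = 14.5607 kJ/mol

14.5607 kJ/mol


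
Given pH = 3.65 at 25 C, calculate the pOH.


pOH = 14 - pH
pOH = 14 - 3.65
pOH = 10.35

10.35


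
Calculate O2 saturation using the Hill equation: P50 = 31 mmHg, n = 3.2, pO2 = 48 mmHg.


Y = pO2^n / (P50^n + pO2^n)
Y = 48^3.2 / (31^3.2 + 48^3.2)
Y = 80.2%

80.2%


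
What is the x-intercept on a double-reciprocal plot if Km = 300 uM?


x-intercept = -1/Km
= -1/300
= -0.0033 1/uM

-0.0033 1/uM


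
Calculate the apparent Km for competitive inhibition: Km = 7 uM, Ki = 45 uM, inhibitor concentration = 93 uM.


Km_app = Km * (1 + [I]/Ki)
Km_app = 7 * (1 + 93/45)
Km_app = 21.4667 uM

21.4667 uM


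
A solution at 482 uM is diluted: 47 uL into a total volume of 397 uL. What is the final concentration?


C2 = C1 * V1 / V2
C2 = 482 * 47 / 397
C2 = 57.063 uM

57.063 uM


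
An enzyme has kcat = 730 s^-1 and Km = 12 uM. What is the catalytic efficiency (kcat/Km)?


Catalytic efficiency = kcat / Km
= 730 / 12
= 60.8333 uM^-1*s^-1

60.8333 uM^-1*s^-1


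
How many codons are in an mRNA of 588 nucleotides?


codons = nucleotides / 3
codons = 588 / 3 = 196

196


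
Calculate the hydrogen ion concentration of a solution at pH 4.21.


[H+] = 10^(-pH)
[H+] = 10^(-4.21)
[H+] = 6.166e-05 M

6.166e-05 M


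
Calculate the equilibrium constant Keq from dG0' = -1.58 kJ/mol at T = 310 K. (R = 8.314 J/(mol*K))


Keq = exp(-dG0 * 1000 / (R * T))
Keq = exp(-(-1.58) * 1000 / (8.314 * 310))
Keq = 1.846

1.846


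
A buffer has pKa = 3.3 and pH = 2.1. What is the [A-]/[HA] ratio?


[A-]/[HA] = 10^(pH - pKa)
= 10^(2.1 - 3.3)
= 0.0631

0.0631


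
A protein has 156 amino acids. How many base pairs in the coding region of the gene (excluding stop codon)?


Each amino acid = 1 codon = 3 bp
bp = 156 * 3 = 468 bp

468 bp


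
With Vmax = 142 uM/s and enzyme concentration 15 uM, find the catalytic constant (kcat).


kcat = Vmax / [E]t
kcat = 142 / 15
kcat = 9.4667 s^-1

9.4667 s^-1


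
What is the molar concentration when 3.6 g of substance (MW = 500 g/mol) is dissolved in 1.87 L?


C = (mass / MW) / volume
C = (3.6 / 500) / 1.87
C = 0.0039 M

0.0039 M


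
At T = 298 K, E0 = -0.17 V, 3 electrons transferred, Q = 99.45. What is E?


E = E0 - (RT/nF) * ln(Q)
E = -0.17 - (8.314 * 298 / (3 * 96485)) * ln(99.45)
E = -0.2094 V

-0.2094 V


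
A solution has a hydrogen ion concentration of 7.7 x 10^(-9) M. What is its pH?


pH = -log10([H+])
pH = -log10(7.7 x 10^(-9))
pH = 8.1135

8.1135


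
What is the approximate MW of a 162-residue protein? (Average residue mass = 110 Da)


MW = n_residues * 110 Da
MW = 162 * 110
MW = 17820 Da

17820 Da


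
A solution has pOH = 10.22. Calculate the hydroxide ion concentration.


[OH-] = 10^(-pOH)
[OH-] = 10^(-10.22)
[OH-] = 6.026e-11 M

6.026e-11 M


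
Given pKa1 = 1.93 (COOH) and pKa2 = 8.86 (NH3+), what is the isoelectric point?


pI = (pKa1 + pKa2) / 2
pI = (1.93 + 8.86) / 2
pI = 5.395

5.395


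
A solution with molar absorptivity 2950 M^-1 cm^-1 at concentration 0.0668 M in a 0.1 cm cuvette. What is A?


A = epsilon * c * l
A = 2950 * 0.0668 * 0.1
A = 19.706

19.706


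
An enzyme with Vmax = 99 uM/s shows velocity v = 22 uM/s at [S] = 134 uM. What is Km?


Km = [S] * (Vmax - v) / v
Km = 134 * (99 - 22) / 22
Km = 469.0 uM

469.0 uM


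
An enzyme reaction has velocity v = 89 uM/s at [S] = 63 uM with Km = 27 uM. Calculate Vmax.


Vmax = v * (Km + [S]) / [S]
Vmax = 89 * (27 + 63) / 63
Vmax = 127.1429 uM/s

127.1429 uM/s


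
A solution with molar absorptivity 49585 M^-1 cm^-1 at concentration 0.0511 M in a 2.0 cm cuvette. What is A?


A = epsilon * c * l
A = 49585 * 0.0511 * 2.0
A = 5067.587

5067.587


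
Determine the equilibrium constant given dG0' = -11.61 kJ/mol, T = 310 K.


Keq = exp(-dG0 * 1000 / (R * T))
Keq = exp(-(-11.61) * 1000 / (8.314 * 310))
Keq = 90.4362

90.4362


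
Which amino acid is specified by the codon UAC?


Standard genetic code lookup.
Codon UAC -> Tyr

Tyr


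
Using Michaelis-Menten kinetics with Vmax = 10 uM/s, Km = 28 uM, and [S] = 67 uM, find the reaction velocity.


v = Vmax * [S] / (Km + [S])
v = 10 * 67 / (28 + 67)
v = 7.0526 uM/s

7.0526 uM/s


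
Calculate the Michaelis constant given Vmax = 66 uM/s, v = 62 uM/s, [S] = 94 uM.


Km = [S] * (Vmax - v) / v
Km = 94 * (66 - 62) / 62
Km = 6.0645 uM

6.0645 uM


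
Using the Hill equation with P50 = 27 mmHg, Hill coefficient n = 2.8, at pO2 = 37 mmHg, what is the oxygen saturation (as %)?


Y = pO2^n / (P50^n + pO2^n)
Y = 37^2.8 / (27^2.8 + 37^2.8)
Y = 70.73%

70.73%


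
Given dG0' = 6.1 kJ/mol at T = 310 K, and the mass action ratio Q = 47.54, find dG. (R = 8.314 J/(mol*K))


dG = dG0' + RT * ln(Q) / 1000
dG = 6.1 + 8.314 * 310 * ln(47.54) / 1000
dG = 16.0526 kJ/mol

16.0526 kJ/mol


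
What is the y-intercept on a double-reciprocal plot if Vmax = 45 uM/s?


y-intercept = 1/Vmax
= 1/45
= 0.0222 s/uM

0.0222 s/uM


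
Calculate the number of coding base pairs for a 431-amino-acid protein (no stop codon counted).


Each amino acid = 1 codon = 3 bp
bp = 431 * 3 = 1293 bp

1293 bp


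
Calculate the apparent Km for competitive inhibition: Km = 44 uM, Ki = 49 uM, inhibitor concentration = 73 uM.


Km_app = Km * (1 + [I]/Ki)
Km_app = 44 * (1 + 73/49)
Km_app = 109.551 uM

109.551 uM


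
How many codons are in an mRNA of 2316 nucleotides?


codons = nucleotides / 3
codons = 2316 / 3 = 772

772


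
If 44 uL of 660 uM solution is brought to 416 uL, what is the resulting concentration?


C2 = C1 * V1 / V2
C2 = 660 * 44 / 416
C2 = 69.8077 uM

69.8077 uM


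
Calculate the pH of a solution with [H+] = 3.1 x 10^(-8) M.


pH = -log10([H+])
pH = -log10(3.1 x 10^(-8))
pH = 7.5086

7.5086


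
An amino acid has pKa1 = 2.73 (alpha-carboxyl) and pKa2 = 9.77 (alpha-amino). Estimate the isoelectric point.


pI = (pKa1 + pKa2) / 2
pI = (2.73 + 9.77) / 2
pI = 6.25

6.25


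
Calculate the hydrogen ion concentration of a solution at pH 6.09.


[H+] = 10^(-pH)
[H+] = 10^(-6.09)
[H+] = 8.128e-07 M

8.128e-07 M


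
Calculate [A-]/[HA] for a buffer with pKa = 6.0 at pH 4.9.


[A-]/[HA] = 10^(pH - pKa)
= 10^(4.9 - 6.0)
= 0.0794

0.0794


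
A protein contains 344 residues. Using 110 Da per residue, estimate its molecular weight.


MW = n_residues * 110 Da
MW = 344 * 110
MW = 37840 Da

37840 Da


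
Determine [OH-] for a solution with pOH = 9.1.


[OH-] = 10^(-pOH)
[OH-] = 10^(-9.1)
[OH-] = 7.943e-10 M

7.943e-10 M


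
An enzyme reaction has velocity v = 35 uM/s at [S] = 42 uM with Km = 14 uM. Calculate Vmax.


Vmax = v * (Km + [S]) / [S]
Vmax = 35 * (14 + 42) / 42
Vmax = 46.6667 uM/s

46.6667 uM/s


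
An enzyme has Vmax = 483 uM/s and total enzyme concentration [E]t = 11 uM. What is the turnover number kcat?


kcat = Vmax / [E]t
kcat = 483 / 11
kcat = 43.9091 s^-1

43.9091 s^-1


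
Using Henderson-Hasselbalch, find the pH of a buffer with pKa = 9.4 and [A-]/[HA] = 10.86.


pH = pKa + log10([A-]/[HA])
pH = 9.4 + log10(10.86)
pH = 10.4358

10.4358


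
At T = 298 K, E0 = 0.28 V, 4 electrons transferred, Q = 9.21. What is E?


E = E0 - (RT/nF) * ln(Q)
E = 0.28 - (8.314 * 298 / (4 * 96485)) * ln(9.21)
E = 0.2657 V

0.2657 V


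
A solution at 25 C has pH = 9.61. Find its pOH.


pOH = 14 - pH
pOH = 14 - 9.61
pOH = 4.39

4.39


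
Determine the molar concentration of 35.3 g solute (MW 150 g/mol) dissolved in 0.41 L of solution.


C = (mass / MW) / volume
C = (35.3 / 150) / 0.41
C = 0.574 M

0.574 M


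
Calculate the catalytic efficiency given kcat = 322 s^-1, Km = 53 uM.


Catalytic efficiency = kcat / Km
= 322 / 53
= 6.0755 uM^-1*s^-1

6.0755 uM^-1*s^-1


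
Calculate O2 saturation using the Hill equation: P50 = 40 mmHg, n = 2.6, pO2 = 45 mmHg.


Y = pO2^n / (P50^n + pO2^n)
Y = 45^2.6 / (40^2.6 + 45^2.6)
Y = 57.6%

57.6%


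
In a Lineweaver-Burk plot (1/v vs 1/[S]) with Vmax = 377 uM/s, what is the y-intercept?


y-intercept = 1/Vmax
= 1/377
= 0.0027 s/uM

0.0027 s/uM


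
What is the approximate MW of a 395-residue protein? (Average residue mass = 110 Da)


MW = n_residues * 110 Da
MW = 395 * 110
MW = 43450 Da

43450 Da


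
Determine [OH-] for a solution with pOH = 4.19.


[OH-] = 10^(-pOH)
[OH-] = 10^(-4.19)
[OH-] = 6.457e-05 M

6.457e-05 M


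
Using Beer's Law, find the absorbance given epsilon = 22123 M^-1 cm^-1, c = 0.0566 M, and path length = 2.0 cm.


A = epsilon * c * l
A = 22123 * 0.0566 * 2.0
A = 2504.3236

2504.3236


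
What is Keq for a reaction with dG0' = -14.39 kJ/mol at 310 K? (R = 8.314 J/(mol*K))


Keq = exp(-dG0 * 1000 / (R * T))
Keq = exp(-(-14.39) * 1000 / (8.314 * 310))
Keq = 265.9413

265.9413


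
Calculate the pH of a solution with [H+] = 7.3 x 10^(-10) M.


pH = -log10([H+])
pH = -log10(7.3 x 10^(-10))
pH = 9.1367

9.1367


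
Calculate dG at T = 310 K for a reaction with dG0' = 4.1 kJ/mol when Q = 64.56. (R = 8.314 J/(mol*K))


dG = dG0' + RT * ln(Q) / 1000
dG = 4.1 + 8.314 * 310 * ln(64.56) / 1000
dG = 14.8413 kJ/mol

14.8413 kJ/mol


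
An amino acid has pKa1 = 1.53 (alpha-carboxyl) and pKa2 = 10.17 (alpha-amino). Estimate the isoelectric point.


pI = (pKa1 + pKa2) / 2
pI = (1.53 + 10.17) / 2
pI = 5.85

5.85


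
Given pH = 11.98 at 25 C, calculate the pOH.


pOH = 14 - pH
pOH = 14 - 11.98
pOH = 2.02

2.02


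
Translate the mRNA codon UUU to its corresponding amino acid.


Standard genetic code lookup.
Codon UUU -> Phe

Phe


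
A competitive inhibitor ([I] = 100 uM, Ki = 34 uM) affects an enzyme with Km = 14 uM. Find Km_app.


Km_app = Km * (1 + [I]/Ki)
Km_app = 14 * (1 + 100/34)
Km_app = 55.1765 uM

55.1765 uM


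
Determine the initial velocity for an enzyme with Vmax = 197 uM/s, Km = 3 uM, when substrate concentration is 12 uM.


v = Vmax * [S] / (Km + [S])
v = 197 * 12 / (3 + 12)
v = 157.6 uM/s

157.6 uM/s


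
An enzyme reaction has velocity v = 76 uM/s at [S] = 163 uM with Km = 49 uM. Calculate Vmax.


Vmax = v * (Km + [S]) / [S]
Vmax = 76 * (49 + 163) / 163
Vmax = 98.8466 uM/s

98.8466 uM/s


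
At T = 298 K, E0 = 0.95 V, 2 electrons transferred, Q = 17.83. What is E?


E = E0 - (RT/nF) * ln(Q)
E = 0.95 - (8.314 * 298 / (2 * 96485)) * ln(17.83)
E = 0.913 V

0.913 V


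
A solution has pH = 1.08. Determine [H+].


[H+] = 10^(-pH)
[H+] = 10^(-1.08)
[H+] = 0.0832 M

0.0832 M


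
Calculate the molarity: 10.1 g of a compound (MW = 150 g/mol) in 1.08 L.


C = (mass / MW) / volume
C = (10.1 / 150) / 1.08
C = 0.0623 M

0.0623 M


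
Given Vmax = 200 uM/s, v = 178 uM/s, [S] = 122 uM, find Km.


Km = [S] * (Vmax - v) / v
Km = 122 * (200 - 178) / 178
Km = 15.0787 uM

15.0787 uM


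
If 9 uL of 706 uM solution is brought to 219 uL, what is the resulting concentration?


C2 = C1 * V1 / V2
C2 = 706 * 9 / 219
C2 = 29.0137 uM

29.0137 uM


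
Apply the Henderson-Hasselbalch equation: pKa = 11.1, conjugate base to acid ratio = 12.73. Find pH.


pH = pKa + log10([A-]/[HA])
pH = 11.1 + log10(12.73)
pH = 12.2048

12.2048


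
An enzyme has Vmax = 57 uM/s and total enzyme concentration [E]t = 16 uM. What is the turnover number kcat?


kcat = Vmax / [E]t
kcat = 57 / 16
kcat = 3.5625 s^-1

3.5625 s^-1


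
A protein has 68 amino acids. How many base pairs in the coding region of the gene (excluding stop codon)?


Each amino acid = 1 codon = 3 bp
bp = 68 * 3 = 204 bp

204 bp


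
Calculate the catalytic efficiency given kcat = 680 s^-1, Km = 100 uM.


Catalytic efficiency = kcat / Km
= 680 / 100
= 6.8 uM^-1*s^-1

6.8 uM^-1*s^-1


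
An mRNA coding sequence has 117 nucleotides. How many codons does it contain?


codons = nucleotides / 3
codons = 117 / 3 = 39

39


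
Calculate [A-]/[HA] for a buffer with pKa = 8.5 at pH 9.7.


[A-]/[HA] = 10^(pH - pKa)
= 10^(9.7 - 8.5)
= 15.8489

15.8489


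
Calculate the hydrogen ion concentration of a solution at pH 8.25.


[H+] = 10^(-pH)
[H+] = 10^(-8.25)
[H+] = 5.623e-09 M

5.623e-09 M


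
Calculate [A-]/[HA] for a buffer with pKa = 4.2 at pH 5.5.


[A-]/[HA] = 10^(pH - pKa)
= 10^(5.5 - 4.2)
= 19.9526

19.9526


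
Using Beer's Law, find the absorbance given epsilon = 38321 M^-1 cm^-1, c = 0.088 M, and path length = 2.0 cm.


A = epsilon * c * l
A = 38321 * 0.088 * 2.0
A = 6744.496

6744.496


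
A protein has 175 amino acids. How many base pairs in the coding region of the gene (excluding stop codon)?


Each amino acid = 1 codon = 3 bp
bp = 175 * 3 = 525 bp

525 bp


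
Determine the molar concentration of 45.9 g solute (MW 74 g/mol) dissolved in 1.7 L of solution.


C = (mass / MW) / volume
C = (45.9 / 74) / 1.7
C = 0.3649 M

0.3649 M


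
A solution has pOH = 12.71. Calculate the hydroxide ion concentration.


[OH-] = 10^(-pOH)
[OH-] = 10^(-12.71)
[OH-] = 1.950e-13 M

1.950e-13 M


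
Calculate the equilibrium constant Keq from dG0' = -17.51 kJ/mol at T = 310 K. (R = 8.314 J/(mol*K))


Keq = exp(-dG0 * 1000 / (R * T))
Keq = exp(-(-17.51) * 1000 / (8.314 * 310))
Keq = 892.3212

892.3212


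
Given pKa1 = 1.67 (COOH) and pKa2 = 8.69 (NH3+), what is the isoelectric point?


pI = (pKa1 + pKa2) / 2
pI = (1.67 + 8.69) / 2
pI = 5.18

5.18


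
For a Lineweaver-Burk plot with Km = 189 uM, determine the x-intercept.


x-intercept = -1/Km
= -1/189
= -0.0053 1/uM

-0.0053 1/uM


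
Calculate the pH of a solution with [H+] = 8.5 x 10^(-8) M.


pH = -log10([H+])
pH = -log10(8.5 x 10^(-8))
pH = 7.0706

7.0706


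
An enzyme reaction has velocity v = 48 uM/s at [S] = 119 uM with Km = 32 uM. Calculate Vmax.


Vmax = v * (Km + [S]) / [S]
Vmax = 48 * (32 + 119) / 119
Vmax = 60.9076 uM/s

60.9076 uM/s


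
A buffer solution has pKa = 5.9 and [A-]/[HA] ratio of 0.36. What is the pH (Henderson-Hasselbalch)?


pH = pKa + log10([A-]/[HA])
pH = 5.9 + log10(0.36)
pH = 5.4563

5.4563


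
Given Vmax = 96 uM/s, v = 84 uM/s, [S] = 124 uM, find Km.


Km = [S] * (Vmax - v) / v
Km = 124 * (96 - 84) / 84
Km = 17.7143 uM

17.7143 uM


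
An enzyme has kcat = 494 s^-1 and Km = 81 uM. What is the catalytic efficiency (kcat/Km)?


Catalytic efficiency = kcat / Km
= 494 / 81
= 6.0988 uM^-1*s^-1

6.0988 uM^-1*s^-1


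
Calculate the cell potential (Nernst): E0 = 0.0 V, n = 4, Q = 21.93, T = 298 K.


E = E0 - (RT/nF) * ln(Q)
E = 0.0 - (8.314 * 298 / (4 * 96485)) * ln(21.93)
E = -0.0198 V

-0.0198 V


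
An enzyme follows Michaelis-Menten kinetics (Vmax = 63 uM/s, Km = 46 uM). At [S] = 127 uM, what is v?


v = Vmax * [S] / (Km + [S])
v = 63 * 127 / (46 + 127)
v = 46.2486 uM/s

46.2486 uM/s


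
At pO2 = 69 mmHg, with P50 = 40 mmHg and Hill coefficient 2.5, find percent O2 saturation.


Y = pO2^n / (P50^n + pO2^n)
Y = 69^2.5 / (40^2.5 + 69^2.5)
Y = 79.63%

79.63%


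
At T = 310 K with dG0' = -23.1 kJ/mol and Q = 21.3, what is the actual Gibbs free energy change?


dG = dG0' + RT * ln(Q) / 1000
dG = -23.1 + 8.314 * 310 * ln(21.3) / 1000
dG = -15.2167 kJ/mol

-15.2167 kJ/mol


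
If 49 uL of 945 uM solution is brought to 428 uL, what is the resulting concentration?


C2 = C1 * V1 / V2
C2 = 945 * 49 / 428
C2 = 108.1893 uM

108.1893 uM


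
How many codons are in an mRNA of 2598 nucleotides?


codons = nucleotides / 3
codons = 2598 / 3 = 866

866


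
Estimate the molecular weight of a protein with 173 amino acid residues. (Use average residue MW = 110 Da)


MW = n_residues * 110 Da
MW = 173 * 110
MW = 19030 Da

19030 Da


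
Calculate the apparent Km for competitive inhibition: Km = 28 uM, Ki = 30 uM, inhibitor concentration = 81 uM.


Km_app = Km * (1 + [I]/Ki)
Km_app = 28 * (1 + 81/30)
Km_app = 103.6 uM

103.6 uM


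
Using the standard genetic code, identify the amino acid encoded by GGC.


Standard genetic code lookup.
Codon GGC -> Gly

Gly


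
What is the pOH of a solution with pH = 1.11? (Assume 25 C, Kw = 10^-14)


pOH = 14 - pH
pOH = 14 - 1.11
pOH = 12.89

12.89


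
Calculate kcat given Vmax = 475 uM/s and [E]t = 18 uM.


kcat = Vmax / [E]t
kcat = 475 / 18
kcat = 26.3889 s^-1

26.3889 s^-1


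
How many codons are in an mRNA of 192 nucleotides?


codons = nucleotides / 3
codons = 192 / 3 = 64

64


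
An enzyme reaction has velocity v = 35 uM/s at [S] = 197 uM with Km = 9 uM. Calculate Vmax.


Vmax = v * (Km + [S]) / [S]
Vmax = 35 * (9 + 197) / 197
Vmax = 36.599 uM/s

36.599 uM/s


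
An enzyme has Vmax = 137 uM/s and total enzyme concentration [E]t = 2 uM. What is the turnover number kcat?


kcat = Vmax / [E]t
kcat = 137 / 2
kcat = 68.5 s^-1

68.5 s^-1


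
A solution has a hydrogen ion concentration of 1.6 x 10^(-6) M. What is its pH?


pH = -log10([H+])
pH = -log10(1.6 x 10^(-6))
pH = 5.7959

5.7959
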